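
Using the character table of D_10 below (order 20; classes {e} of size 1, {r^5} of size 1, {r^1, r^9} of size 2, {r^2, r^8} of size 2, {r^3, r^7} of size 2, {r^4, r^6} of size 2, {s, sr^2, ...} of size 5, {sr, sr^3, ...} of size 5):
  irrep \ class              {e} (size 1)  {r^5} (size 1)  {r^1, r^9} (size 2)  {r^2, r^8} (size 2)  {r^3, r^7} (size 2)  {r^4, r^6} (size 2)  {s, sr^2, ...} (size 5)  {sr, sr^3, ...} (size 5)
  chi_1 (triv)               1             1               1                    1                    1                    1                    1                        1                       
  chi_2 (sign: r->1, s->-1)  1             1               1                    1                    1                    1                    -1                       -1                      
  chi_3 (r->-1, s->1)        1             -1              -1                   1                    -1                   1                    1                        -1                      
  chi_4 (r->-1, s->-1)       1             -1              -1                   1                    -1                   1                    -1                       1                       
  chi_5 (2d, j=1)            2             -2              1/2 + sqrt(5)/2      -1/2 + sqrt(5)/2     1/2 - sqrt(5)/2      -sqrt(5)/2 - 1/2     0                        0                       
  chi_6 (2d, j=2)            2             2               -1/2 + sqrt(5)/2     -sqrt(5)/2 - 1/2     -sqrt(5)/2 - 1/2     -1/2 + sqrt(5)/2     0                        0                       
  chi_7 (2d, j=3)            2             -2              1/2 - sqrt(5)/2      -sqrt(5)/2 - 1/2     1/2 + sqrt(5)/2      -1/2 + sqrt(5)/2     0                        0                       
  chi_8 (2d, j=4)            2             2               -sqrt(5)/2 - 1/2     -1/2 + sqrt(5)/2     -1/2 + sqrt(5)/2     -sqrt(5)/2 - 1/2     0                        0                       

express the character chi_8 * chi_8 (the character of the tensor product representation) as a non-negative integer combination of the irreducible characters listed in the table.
chi_8 tensor chi_8 = chi_1 + chi_2 + chi_6 (all other irreducibles have multiplicity 0).

The character of a tensor product is the pointwise product (chi_8 * chi_8)(C) = chi_8(C) * chi_8(C):
  {e}: (2)*(2), {r^5}: (2)*(2), {r^1, r^9}: (-sqrt(5)/2 - 1/2)*(-sqrt(5)/2 - 1/2), {r^2, r^8}: (-1/2 + sqrt(5)/2)*(-1/2 + sqrt(5)/2), {r^3, r^7}: (-1/2 + sqrt(5)/2)*(-1/2 + sqrt(5)/2), {r^4, r^6}: (-sqrt(5)/2 - 1/2)*(-sqrt(5)/2 - 1/2), {s, sr^2, ...}: (0)*(0), {sr, sr^3, ...}: (0)*(0)
so (chi_8 * chi_8) takes values
  {e} -> 4, {r^5} -> 4, {r^1, r^9} -> sqrt(5)/2 + 3/2, {r^2, r^8} -> 3/2 - sqrt(5)/2, {r^3, r^7} -> 3/2 - sqrt(5)/2, {r^4, r^6} -> sqrt(5)/2 + 3/2, {s, sr^2, ...} -> 0, {sr, sr^3, ...} -> 0.
Now take the inner product of this character with each irreducible chi from the table, <chi_8*chi_8, chi> = (1/20) sum_C |C| (chi_8*chi_8)(C) conj(chi(C)):
  <chi_8*chi_8, chi_1> = (1/20)[1*(4)*conj(1) + 1*(4)*conj(1) + 2*(sqrt(5)/2 + 3/2)*conj(1) + 2*(3/2 - sqrt(5)/2)*conj(1) + 2*(3/2 - sqrt(5)/2)*conj(1) + 2*(sqrt(5)/2 + 3/2)*conj(1) + 5*(0)*conj(1) + 5*(0)*conj(1)]
      = (1/20)[(4) + (4) + (sqrt(5) + 3) + (3 - sqrt(5)) + (3 - sqrt(5)) + (sqrt(5) + 3) + (0) + (0)] = 20/20 = 1
  <chi_8*chi_8, chi_2> = (1/20)[1*(4)*conj(1) + 1*(4)*conj(1) + 2*(sqrt(5)/2 + 3/2)*conj(1) + 2*(3/2 - sqrt(5)/2)*conj(1) + 2*(3/2 - sqrt(5)/2)*conj(1) + 2*(sqrt(5)/2 + 3/2)*conj(1) + 5*(0)*conj(-1) + 5*(0)*conj(-1)]
      = (1/20)[(4) + (4) + (sqrt(5) + 3) + (3 - sqrt(5)) + (3 - sqrt(5)) + (sqrt(5) + 3) + (0) + (0)] = 20/20 = 1
  <chi_8*chi_8, chi_3> = (1/20)[1*(4)*conj(1) + 1*(4)*conj(-1) + 2*(sqrt(5)/2 + 3/2)*conj(-1) + 2*(3/2 - sqrt(5)/2)*conj(1) + 2*(3/2 - sqrt(5)/2)*conj(-1) + 2*(sqrt(5)/2 + 3/2)*conj(1) + 5*(0)*conj(1) + 5*(0)*conj(-1)]
      = (1/20)[(4) + (-4) + (-3 - sqrt(5)) + (3 - sqrt(5)) + (-3 + sqrt(5)) + (sqrt(5) + 3) + (0) + (0)] = 0/20 = 0
  <chi_8*chi_8, chi_4> = (1/20)[1*(4)*conj(1) + 1*(4)*conj(-1) + 2*(sqrt(5)/2 + 3/2)*conj(-1) + 2*(3/2 - sqrt(5)/2)*conj(1) + 2*(3/2 - sqrt(5)/2)*conj(-1) + 2*(sqrt(5)/2 + 3/2)*conj(1) + 5*(0)*conj(-1) + 5*(0)*conj(1)]
      = (1/20)[(4) + (-4) + (-3 - sqrt(5)) + (3 - sqrt(5)) + (-3 + sqrt(5)) + (sqrt(5) + 3) + (0) + (0)] = 0/20 = 0
  <chi_8*chi_8, chi_5> = (1/20)[1*(4)*conj(2) + 1*(4)*conj(-2) + 2*(sqrt(5)/2 + 3/2)*conj(1/2 + sqrt(5)/2) + 2*(3/2 - sqrt(5)/2)*conj(-1/2 + sqrt(5)/2) + 2*(3/2 - sqrt(5)/2)*conj(1/2 - sqrt(5)/2) + 2*(sqrt(5)/2 + 3/2)*conj(-sqrt(5)/2 - 1/2) + 5*(0)*conj(0) + 5*(0)*conj(0)]
      = (1/20)[(8) + (-8) + (4 + 2*sqrt(5)) + (-4 + 2*sqrt(5)) + (4 - 2*sqrt(5)) + (-2*sqrt(5) - 4) + (0) + (0)] = 0/20 = 0
  <chi_8*chi_8, chi_6> = (1/20)[1*(4)*conj(2) + 1*(4)*conj(2) + 2*(sqrt(5)/2 + 3/2)*conj(-1/2 + sqrt(5)/2) + 2*(3/2 - sqrt(5)/2)*conj(-sqrt(5)/2 - 1/2) + 2*(3/2 - sqrt(5)/2)*conj(-sqrt(5)/2 - 1/2) + 2*(sqrt(5)/2 + 3/2)*conj(-1/2 + sqrt(5)/2) + 5*(0)*conj(0) + 5*(0)*conj(0)]
      = (1/20)[(8) + (8) + (1 + sqrt(5)) + (1 - sqrt(5)) + (1 - sqrt(5)) + (1 + sqrt(5)) + (0) + (0)] = 20/20 = 1
  <chi_8*chi_8, chi_7> = (1/20)[1*(4)*conj(2) + 1*(4)*conj(-2) + 2*(sqrt(5)/2 + 3/2)*conj(1/2 - sqrt(5)/2) + 2*(3/2 - sqrt(5)/2)*conj(-sqrt(5)/2 - 1/2) + 2*(3/2 - sqrt(5)/2)*conj(1/2 + sqrt(5)/2) + 2*(sqrt(5)/2 + 3/2)*conj(-1/2 + sqrt(5)/2) + 5*(0)*conj(0) + 5*(0)*conj(0)]
      = (1/20)[(8) + (-8) + (-sqrt(5) - 1) + (1 - sqrt(5)) + (-1 + sqrt(5)) + (1 + sqrt(5)) + (0) + (0)] = 0/20 = 0
  <chi_8*chi_8, chi_8> = (1/20)[1*(4)*conj(2) + 1*(4)*conj(2) + 2*(sqrt(5)/2 + 3/2)*conj(-sqrt(5)/2 - 1/2) + 2*(3/2 - sqrt(5)/2)*conj(-1/2 + sqrt(5)/2) + 2*(3/2 - sqrt(5)/2)*conj(-1/2 + sqrt(5)/2) + 2*(sqrt(5)/2 + 3/2)*conj(-sqrt(5)/2 - 1/2) + 5*(0)*conj(0) + 5*(0)*conj(0)]
      = (1/20)[(8) + (8) + (-2*sqrt(5) - 4) + (-4 + 2*sqrt(5)) + (-4 + 2*sqrt(5)) + (-2*sqrt(5) - 4) + (0) + (0)] = 0/20 = 0
Hence the multiplicities are chi_1: 1, chi_2: 1, chi_6: 1. Dimension check: dim(chi_8)*dim(chi_8) = 2*2 = 4 and sum (mult * dim) = 1*1 + 1*1 + 1*2 = 4.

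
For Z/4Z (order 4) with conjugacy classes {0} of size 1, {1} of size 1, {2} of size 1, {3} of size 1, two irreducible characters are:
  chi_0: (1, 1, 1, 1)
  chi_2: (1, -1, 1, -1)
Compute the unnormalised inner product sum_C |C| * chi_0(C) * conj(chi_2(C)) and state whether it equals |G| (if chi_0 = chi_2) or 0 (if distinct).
Sum = 0; so <chi_0, chi_2> = 0 (distinct irreducibles are orthogonal).

Argument: Compute term by term over conjugacy classes (|C| * chi_0(C) * conj(chi_2(C))):
  1*(1)*conj(1) + 1*(1)*conj(-1) + 1*(1)*conj(1) + 1*(1)*conj(-1)
  = (1) + (-1) + (1) + (-1)
  = 0.
(Exp terms are combined using exp(i*s)*conj(exp(i*t)) = exp(i*(s-t)), and sums of them are collapsed using the identity that for every m > 1 the m distinct m-th roots of unity sum to 0, e.g. 1 + exp(2*I*pi/3) + exp(-2*I*pi/3) = 0.)
Dividing by |G| = 4 gives 0/4 = 0, matching the row-orthogonality relation <chi_0, chi_2> = [chi_0 = chi_2].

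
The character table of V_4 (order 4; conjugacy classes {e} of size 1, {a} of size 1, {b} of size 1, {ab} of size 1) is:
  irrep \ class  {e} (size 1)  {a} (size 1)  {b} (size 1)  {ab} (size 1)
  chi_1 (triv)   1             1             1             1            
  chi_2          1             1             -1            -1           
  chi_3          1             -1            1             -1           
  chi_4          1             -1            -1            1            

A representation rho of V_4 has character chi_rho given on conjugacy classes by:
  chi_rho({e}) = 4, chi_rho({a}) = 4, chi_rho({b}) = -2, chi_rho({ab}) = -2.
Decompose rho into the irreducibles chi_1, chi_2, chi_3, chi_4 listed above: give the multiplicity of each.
Multiplicities: chi_1: 1, chi_2: 3, chi_3: 0, chi_4: 0.

Solution. Use <chi_rho, chi> = (1/|G|) sum_C |C| * chi_rho(C) * conj(chi(C)) with |G| = 4 for each irreducible chi in the table:
  <chi_rho, chi_1> = (1/4)[1*(4)*conj(1) + 1*(4)*conj(1) + 1*(-2)*conj(1) + 1*(-2)*conj(1)]
      = (1/4)[(4) + (4) + (-2) + (-2)] = 4/4 = 1
  <chi_rho, chi_2> = (1/4)[1*(4)*conj(1) + 1*(4)*conj(1) + 1*(-2)*conj(-1) + 1*(-2)*conj(-1)]
      = (1/4)[(4) + (4) + (2) + (2)] = 12/4 = 3
  <chi_rho, chi_3> = (1/4)[1*(4)*conj(1) + 1*(4)*conj(-1) + 1*(-2)*conj(1) + 1*(-2)*conj(-1)]
      = (1/4)[(4) + (-4) + (-2) + (2)] = 0/4 = 0
  <chi_rho, chi_4> = (1/4)[1*(4)*conj(1) + 1*(4)*conj(-1) + 1*(-2)*conj(-1) + 1*(-2)*conj(1)]
      = (1/4)[(4) + (-4) + (2) + (-2)] = 0/4 = 0
Dimension check: dim(rho) = sum (mult * dim) = 1*1 + 3*1 + 0*1 + 0*1 = 4 = chi_rho(e) = 4.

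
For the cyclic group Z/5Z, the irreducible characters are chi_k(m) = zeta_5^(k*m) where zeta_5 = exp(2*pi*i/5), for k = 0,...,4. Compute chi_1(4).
chi_1(4) = zeta_5^4 = exp(-2*I*pi/5)

Solution. chi_1(4) = zeta_5^(1*4) = zeta_5^4. Since zeta_5^5 = 1, this equals zeta_5^4 = exp(2*pi*i*4/5) = exp(-2*I*pi/5).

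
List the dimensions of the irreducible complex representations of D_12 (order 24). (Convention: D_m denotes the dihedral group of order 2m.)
Dimensions: 1, 1, 1, 1, 2, 2, 2, 2, 2

Proof sketch: There are 9 irreducibles (= number of conjugacy classes). Their dimensions d_i satisfy sum d_i^2 = |G| = 24: 1 + 1 + 1 + 1 + 4 + 4 + 4 + 4 + 4 = 24.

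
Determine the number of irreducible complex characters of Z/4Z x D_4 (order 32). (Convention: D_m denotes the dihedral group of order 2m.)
20

Explanation: The number of irreducible complex representations of a finite group equals its number of conjugacy classes. For a direct product, #classes(G x H) = #classes(G) * #classes(H). Z/4Z has 4 classes (abelian), D_4 has 5 classes, so 4 * 5 = 20, so Z/4Z x D_4 (order 32) has exactly 20 irreducible complex representations.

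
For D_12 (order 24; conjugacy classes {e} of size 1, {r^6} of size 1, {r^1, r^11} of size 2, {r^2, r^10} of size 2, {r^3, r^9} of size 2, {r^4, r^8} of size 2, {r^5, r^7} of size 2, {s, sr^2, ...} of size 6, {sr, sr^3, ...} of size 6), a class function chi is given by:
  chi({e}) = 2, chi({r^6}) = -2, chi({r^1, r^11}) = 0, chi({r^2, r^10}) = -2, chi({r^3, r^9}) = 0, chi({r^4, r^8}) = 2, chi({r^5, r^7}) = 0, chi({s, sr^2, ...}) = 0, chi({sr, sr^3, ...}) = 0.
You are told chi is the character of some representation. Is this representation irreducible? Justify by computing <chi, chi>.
Irreducible: <chi, chi> = 1.

Details: <chi, chi> = (1/|G|) sum_C |C| * |chi(C)|^2 = (1/24)[1*|2|^2 + 1*|-2|^2 + 2*|0|^2 + 2*|-2|^2 + 2*|0|^2 + 2*|2|^2 + 2*|0|^2 + 6*|0|^2 + 6*|0|^2]
  = (1/24)[(4) + (4) + (0) + (8) + (0) + (8) + (0) + (0) + (0)] = 24/24 = 1.
A character is irreducible iff <chi, chi> = 1, so this representation is irreducible.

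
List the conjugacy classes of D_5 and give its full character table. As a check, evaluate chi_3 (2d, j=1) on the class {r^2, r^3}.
Conjugacy classes: {e} of size 1, {r^1, r^4} of size 2, {r^2, r^3} of size 2, {s, sr, ..., sr^4} of size 5.
Character table:
  irrep \ class              {e} (size 1)  {r^1, r^4} (size 2)  {r^2, r^3} (size 2)  {s, sr, ..., sr^4} (size 5)
  chi_1 (triv)               1             1                    1                    1                          
  chi_2 (sign: r->1, s->-1)  1             1                    1                    -1                         
  chi_3 (2d, j=1)            2             -1/2 + sqrt(5)/2     -sqrt(5)/2 - 1/2     0                          
  chi_4 (2d, j=2)            2             -sqrt(5)/2 - 1/2     -1/2 + sqrt(5)/2     0                          

Spot check: chi_3 (2d, j=1) on {r^2, r^3} = -sqrt(5)/2 - 1/2.

Solution. D_5 has order 2*5 = 10 with 4 conjugacy classes, hence 4 irreducibles. Sum of squared dims 1 + 1 + 4 + 4 = 10 = |G|. Linear characters come from the abelianisation; the 2-dimensional irreps have character r^k -> 2*cos(2*pi*j*k/5), reflections -> 0.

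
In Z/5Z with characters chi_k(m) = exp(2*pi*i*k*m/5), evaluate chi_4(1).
chi_4(1) = zeta_5^4 = exp(-2*I*pi/5)

Why: chi_4(1) = zeta_5^(4*1) = zeta_5^4. Since zeta_5^5 = 1, this equals zeta_5^4 = exp(2*pi*i*4/5) = exp(-2*I*pi/5).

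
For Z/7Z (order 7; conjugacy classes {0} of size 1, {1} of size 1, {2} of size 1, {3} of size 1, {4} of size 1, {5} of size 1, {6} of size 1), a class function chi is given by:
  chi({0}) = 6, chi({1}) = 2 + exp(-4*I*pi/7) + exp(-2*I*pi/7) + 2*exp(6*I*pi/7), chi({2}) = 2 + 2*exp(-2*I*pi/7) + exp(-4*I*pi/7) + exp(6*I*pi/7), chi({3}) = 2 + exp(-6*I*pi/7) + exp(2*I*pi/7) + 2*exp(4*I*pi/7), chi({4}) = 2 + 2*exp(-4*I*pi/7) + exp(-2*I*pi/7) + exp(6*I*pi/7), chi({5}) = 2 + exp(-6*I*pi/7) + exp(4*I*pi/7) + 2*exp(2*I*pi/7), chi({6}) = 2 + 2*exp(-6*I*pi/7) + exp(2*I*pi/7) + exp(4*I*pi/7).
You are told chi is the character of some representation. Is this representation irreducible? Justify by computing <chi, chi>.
Not irreducible (reducible): <chi, chi> = 10 > 1.

Working: <chi, chi> = (1/|G|) sum_C |C| * |chi(C)|^2 = (1/7)[1*|6|^2 + 1*|2 + exp(-4*I*pi/7) + exp(-2*I*pi/7) + 2*exp(6*I*pi/7)|^2 + 1*|2 + 2*exp(-2*I*pi/7) + exp(-4*I*pi/7) + exp(6*I*pi/7)|^2 + 1*|2 + exp(-6*I*pi/7) + exp(2*I*pi/7) + 2*exp(4*I*pi/7)|^2 + 1*|2 + 2*exp(-4*I*pi/7) + exp(-2*I*pi/7) + exp(6*I*pi/7)|^2 + 1*|2 + exp(-6*I*pi/7) + exp(4*I*pi/7) + 2*exp(2*I*pi/7)|^2 + 1*|2 + 2*exp(-6*I*pi/7) + exp(2*I*pi/7) + exp(4*I*pi/7)|^2]
  = (1/7)[(36) + (10 + 4*exp(-4*I*pi/7) + 6*exp(-6*I*pi/7) + 3*exp(-2*I*pi/7) + 3*exp(2*I*pi/7) + 6*exp(6*I*pi/7) + 4*exp(4*I*pi/7)) + (10 + 6*exp(-2*I*pi/7) + 3*exp(-4*I*pi/7) + 4*exp(-6*I*pi/7) + 4*exp(6*I*pi/7) + 3*exp(4*I*pi/7) + 6*exp(2*I*pi/7)) + (10 + 6*exp(-4*I*pi/7) + 4*exp(-2*I*pi/7) + 3*exp(-6*I*pi/7) + 3*exp(6*I*pi/7) + 4*exp(2*I*pi/7) + 6*exp(4*I*pi/7)) + (10 + 6*exp(-4*I*pi/7) + 4*exp(-2*I*pi/7) + 3*exp(-6*I*pi/7) + 3*exp(6*I*pi/7) + 4*exp(2*I*pi/7) + 6*exp(4*I*pi/7)) + (10 + 6*exp(-2*I*pi/7) + 3*exp(-4*I*pi/7) + 4*exp(-6*I*pi/7) + 4*exp(6*I*pi/7) + 3*exp(4*I*pi/7) + 6*exp(2*I*pi/7)) + (10 + 4*exp(-4*I*pi/7) + 6*exp(-6*I*pi/7) + 3*exp(-2*I*pi/7) + 3*exp(2*I*pi/7) + 6*exp(6*I*pi/7) + 4*exp(4*I*pi/7))] = 70/7 = 10.
(Exp terms are combined using exp(i*s)*conj(exp(i*t)) = exp(i*(s-t)), and sums of them are collapsed using the identity that for every m > 1 the m distinct m-th roots of unity sum to 0, e.g. 1 + exp(2*I*pi/3) + exp(-2*I*pi/3) = 0.)
A character is irreducible iff <chi, chi> = 1, so this representation is reducible.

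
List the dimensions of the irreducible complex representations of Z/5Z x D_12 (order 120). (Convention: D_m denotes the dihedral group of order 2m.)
Dimensions: 1, 1, 1, 1, 1, 1, 1, 1, 1, 1, 1, 1, 1, 1, 1, 1, 1, 1, 1, 1, 2, 2, 2, 2, 2, 2, 2, 2, 2, 2, 2, 2, 2, 2, 2, 2, 2, 2, 2, 2, 2, 2, 2, 2, 2

Explanation: There are 45 irreducibles (= number of conjugacy classes). Their dimensions d_i satisfy sum d_i^2 = |G| = 120: 1 + 1 + 1 + 1 + 1 + 1 + 1 + 1 + 1 + 1 + 1 + 1 + 1 + 1 + 1 + 1 + 1 + 1 + 1 + 1 + 4 + 4 + 4 + 4 + 4 + 4 + 4 + 4 + 4 + 4 + 4 + 4 + 4 + 4 + 4 + 4 + 4 + 4 + 4 + 4 + 4 + 4 + 4 + 4 + 4 = 120. (For the product with Z/5Z: each of the 5 1-dim characters of Z/5Z tensors with each irrep of D_12, giving 5 copies of each D_12-dimension.)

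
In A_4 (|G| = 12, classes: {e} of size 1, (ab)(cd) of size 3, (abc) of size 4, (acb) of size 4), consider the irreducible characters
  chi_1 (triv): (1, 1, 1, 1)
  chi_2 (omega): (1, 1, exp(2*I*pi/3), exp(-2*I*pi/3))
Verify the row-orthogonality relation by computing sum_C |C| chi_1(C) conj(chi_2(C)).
Sum = 0; so <chi_1, chi_2> = 0 (distinct irreducibles are orthogonal).

Derivation: Compute term by term over conjugacy classes (|C| * chi_1(C) * conj(chi_2(C))):
  1*(1)*conj(1) + 3*(1)*conj(1) + 4*(1)*conj(exp(2*I*pi/3)) + 4*(1)*conj(exp(-2*I*pi/3))
  = (1) + (3) + (4*exp(-2*I*pi/3)) + (4*exp(2*I*pi/3))
  = 0.
(Exp terms are combined using exp(i*s)*conj(exp(i*t)) = exp(i*(s-t)), and sums of them are collapsed using the identity that for every m > 1 the m distinct m-th roots of unity sum to 0, e.g. 1 + exp(2*I*pi/3) + exp(-2*I*pi/3) = 0.)
Dividing by |G| = 12 gives 0/12 = 0, matching the row-orthogonality relation <chi_1, chi_2> = [chi_1 = chi_2].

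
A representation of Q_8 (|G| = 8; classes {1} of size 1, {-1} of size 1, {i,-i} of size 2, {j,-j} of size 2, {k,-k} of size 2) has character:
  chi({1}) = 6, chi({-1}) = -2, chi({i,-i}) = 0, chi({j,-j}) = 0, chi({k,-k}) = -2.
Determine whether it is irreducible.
Not irreducible (reducible): <chi, chi> = 6 > 1.

Proof sketch: <chi, chi> = (1/|G|) sum_C |C| * |chi(C)|^2 = (1/8)[1*|6|^2 + 1*|-2|^2 + 2*|0|^2 + 2*|0|^2 + 2*|-2|^2]
  = (1/8)[(36) + (4) + (0) + (0) + (8)] = 48/8 = 6.
A character is irreducible iff <chi, chi> = 1, so this representation is reducible.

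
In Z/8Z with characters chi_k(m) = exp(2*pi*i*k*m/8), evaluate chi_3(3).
chi_3(3) = zeta_8^9 = exp(I*pi/4)

Explanation: chi_3(3) = zeta_8^(3*3) = zeta_8^9. Since zeta_8^8 = 1, this equals zeta_8^1 = exp(2*pi*i*1/8) = exp(I*pi/4).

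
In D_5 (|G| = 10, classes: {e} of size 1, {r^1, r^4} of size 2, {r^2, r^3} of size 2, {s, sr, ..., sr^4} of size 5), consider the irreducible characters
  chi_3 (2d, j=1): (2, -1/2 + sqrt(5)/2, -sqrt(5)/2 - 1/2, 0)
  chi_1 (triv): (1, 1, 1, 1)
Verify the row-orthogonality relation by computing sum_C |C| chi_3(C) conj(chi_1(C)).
Sum = 0; so <chi_3, chi_1> = 0 (distinct irreducibles are orthogonal).

Argument: Compute term by term over conjugacy classes (|C| * chi_3(C) * conj(chi_1(C))):
  1*(2)*conj(1) + 2*(-1/2 + sqrt(5)/2)*conj(1) + 2*(-sqrt(5)/2 - 1/2)*conj(1) + 5*(0)*conj(1)
  = (2) + (-1 + sqrt(5)) + (-sqrt(5) - 1) + (0)
  = 0.
Dividing by |G| = 10 gives 0/10 = 0, matching the row-orthogonality relation <chi_3, chi_1> = [chi_3 = chi_1].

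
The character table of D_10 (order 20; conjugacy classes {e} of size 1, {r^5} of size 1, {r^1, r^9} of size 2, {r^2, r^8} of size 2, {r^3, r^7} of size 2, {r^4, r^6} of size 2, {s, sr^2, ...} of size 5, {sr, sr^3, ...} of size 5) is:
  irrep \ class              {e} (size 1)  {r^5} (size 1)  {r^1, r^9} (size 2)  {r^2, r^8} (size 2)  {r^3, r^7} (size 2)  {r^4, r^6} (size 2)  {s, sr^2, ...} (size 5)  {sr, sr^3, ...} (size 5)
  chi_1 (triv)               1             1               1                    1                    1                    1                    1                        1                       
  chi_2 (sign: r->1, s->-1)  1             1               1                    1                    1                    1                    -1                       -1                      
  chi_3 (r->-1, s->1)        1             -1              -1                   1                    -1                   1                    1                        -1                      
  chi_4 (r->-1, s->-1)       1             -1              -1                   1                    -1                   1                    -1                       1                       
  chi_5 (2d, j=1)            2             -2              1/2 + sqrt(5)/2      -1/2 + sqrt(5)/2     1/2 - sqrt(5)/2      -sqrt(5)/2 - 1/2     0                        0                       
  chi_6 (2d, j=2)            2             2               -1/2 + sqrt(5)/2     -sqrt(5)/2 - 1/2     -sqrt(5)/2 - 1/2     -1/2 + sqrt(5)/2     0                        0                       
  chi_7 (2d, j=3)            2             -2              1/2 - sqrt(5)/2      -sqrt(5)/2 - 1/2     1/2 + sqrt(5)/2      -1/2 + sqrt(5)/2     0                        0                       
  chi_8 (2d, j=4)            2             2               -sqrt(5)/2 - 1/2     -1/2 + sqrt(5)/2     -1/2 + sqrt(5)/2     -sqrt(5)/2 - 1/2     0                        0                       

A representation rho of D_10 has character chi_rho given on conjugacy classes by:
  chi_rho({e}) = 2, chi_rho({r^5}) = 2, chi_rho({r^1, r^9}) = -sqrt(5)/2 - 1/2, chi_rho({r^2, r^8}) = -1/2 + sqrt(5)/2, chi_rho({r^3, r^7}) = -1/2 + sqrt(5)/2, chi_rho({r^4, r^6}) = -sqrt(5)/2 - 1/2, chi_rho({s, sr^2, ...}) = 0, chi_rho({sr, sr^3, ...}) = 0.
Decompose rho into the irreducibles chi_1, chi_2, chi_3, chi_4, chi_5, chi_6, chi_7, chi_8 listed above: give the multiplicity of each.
Multiplicities: chi_1: 0, chi_2: 0, chi_3: 0, chi_4: 0, chi_5: 0, chi_6: 0, chi_7: 0, chi_8: 1.

Explanation: Use <chi_rho, chi> = (1/|G|) sum_C |C| * chi_rho(C) * conj(chi(C)) with |G| = 20 for each irreducible chi in the table:
  <chi_rho, chi_1> = (1/20)[1*(2)*conj(1) + 1*(2)*conj(1) + 2*(-sqrt(5)/2 - 1/2)*conj(1) + 2*(-1/2 + sqrt(5)/2)*conj(1) + 2*(-1/2 + sqrt(5)/2)*conj(1) + 2*(-sqrt(5)/2 - 1/2)*conj(1) + 5*(0)*conj(1) + 5*(0)*conj(1)]
      = (1/20)[(2) + (2) + (-sqrt(5) - 1) + (-1 + sqrt(5)) + (-1 + sqrt(5)) + (-sqrt(5) - 1) + (0) + (0)] = 0/20 = 0
  <chi_rho, chi_2> = (1/20)[1*(2)*conj(1) + 1*(2)*conj(1) + 2*(-sqrt(5)/2 - 1/2)*conj(1) + 2*(-1/2 + sqrt(5)/2)*conj(1) + 2*(-1/2 + sqrt(5)/2)*conj(1) + 2*(-sqrt(5)/2 - 1/2)*conj(1) + 5*(0)*conj(-1) + 5*(0)*conj(-1)]
      = (1/20)[(2) + (2) + (-sqrt(5) - 1) + (-1 + sqrt(5)) + (-1 + sqrt(5)) + (-sqrt(5) - 1) + (0) + (0)] = 0/20 = 0
  <chi_rho, chi_3> = (1/20)[1*(2)*conj(1) + 1*(2)*conj(-1) + 2*(-sqrt(5)/2 - 1/2)*conj(-1) + 2*(-1/2 + sqrt(5)/2)*conj(1) + 2*(-1/2 + sqrt(5)/2)*conj(-1) + 2*(-sqrt(5)/2 - 1/2)*conj(1) + 5*(0)*conj(1) + 5*(0)*conj(-1)]
      = (1/20)[(2) + (-2) + (1 + sqrt(5)) + (-1 + sqrt(5)) + (1 - sqrt(5)) + (-sqrt(5) - 1) + (0) + (0)] = 0/20 = 0
  <chi_rho, chi_4> = (1/20)[1*(2)*conj(1) + 1*(2)*conj(-1) + 2*(-sqrt(5)/2 - 1/2)*conj(-1) + 2*(-1/2 + sqrt(5)/2)*conj(1) + 2*(-1/2 + sqrt(5)/2)*conj(-1) + 2*(-sqrt(5)/2 - 1/2)*conj(1) + 5*(0)*conj(-1) + 5*(0)*conj(1)]
      = (1/20)[(2) + (-2) + (1 + sqrt(5)) + (-1 + sqrt(5)) + (1 - sqrt(5)) + (-sqrt(5) - 1) + (0) + (0)] = 0/20 = 0
  <chi_rho, chi_5> = (1/20)[1*(2)*conj(2) + 1*(2)*conj(-2) + 2*(-sqrt(5)/2 - 1/2)*conj(1/2 + sqrt(5)/2) + 2*(-1/2 + sqrt(5)/2)*conj(-1/2 + sqrt(5)/2) + 2*(-1/2 + sqrt(5)/2)*conj(1/2 - sqrt(5)/2) + 2*(-sqrt(5)/2 - 1/2)*conj(-sqrt(5)/2 - 1/2) + 5*(0)*conj(0) + 5*(0)*conj(0)]
      = (1/20)[(4) + (-4) + (-3 - sqrt(5)) + (3 - sqrt(5)) + (-3 + sqrt(5)) + (sqrt(5) + 3) + (0) + (0)] = 0/20 = 0
  <chi_rho, chi_6> = (1/20)[1*(2)*conj(2) + 1*(2)*conj(2) + 2*(-sqrt(5)/2 - 1/2)*conj(-1/2 + sqrt(5)/2) + 2*(-1/2 + sqrt(5)/2)*conj(-sqrt(5)/2 - 1/2) + 2*(-1/2 + sqrt(5)/2)*conj(-sqrt(5)/2 - 1/2) + 2*(-sqrt(5)/2 - 1/2)*conj(-1/2 + sqrt(5)/2) + 5*(0)*conj(0) + 5*(0)*conj(0)]
      = (1/20)[(4) + (4) + (-2) + (-2) + (-2) + (-2) + (0) + (0)] = 0/20 = 0
  <chi_rho, chi_7> = (1/20)[1*(2)*conj(2) + 1*(2)*conj(-2) + 2*(-sqrt(5)/2 - 1/2)*conj(1/2 - sqrt(5)/2) + 2*(-1/2 + sqrt(5)/2)*conj(-sqrt(5)/2 - 1/2) + 2*(-1/2 + sqrt(5)/2)*conj(1/2 + sqrt(5)/2) + 2*(-sqrt(5)/2 - 1/2)*conj(-1/2 + sqrt(5)/2) + 5*(0)*conj(0) + 5*(0)*conj(0)]
      = (1/20)[(4) + (-4) + (2) + (-2) + (2) + (-2) + (0) + (0)] = 0/20 = 0
  <chi_rho, chi_8> = (1/20)[1*(2)*conj(2) + 1*(2)*conj(2) + 2*(-sqrt(5)/2 - 1/2)*conj(-sqrt(5)/2 - 1/2) + 2*(-1/2 + sqrt(5)/2)*conj(-1/2 + sqrt(5)/2) + 2*(-1/2 + sqrt(5)/2)*conj(-1/2 + sqrt(5)/2) + 2*(-sqrt(5)/2 - 1/2)*conj(-sqrt(5)/2 - 1/2) + 5*(0)*conj(0) + 5*(0)*conj(0)]
      = (1/20)[(4) + (4) + (sqrt(5) + 3) + (3 - sqrt(5)) + (3 - sqrt(5)) + (sqrt(5) + 3) + (0) + (0)] = 20/20 = 1
Dimension check: dim(rho) = sum (mult * dim) = 0*1 + 0*1 + 0*1 + 0*1 + 0*2 + 0*2 + 0*2 + 1*2 = 2 = chi_rho(e) = 2.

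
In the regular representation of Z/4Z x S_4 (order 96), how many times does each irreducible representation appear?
Each irreducible V_i of dimension d_i appears with multiplicity d_i, i.e. rho_reg = (direct sum over all irreducibles V_i) d_i V_i. The irreducible dimensions for Z/4Z x S_4 are 1, 1, 1, 1, 1, 1, 1, 1, 2, 2, 2, 2, 3, 3, 3, 3, 3, 3, 3, 3: 8 irreducibles of dimension 1, each with multiplicity 1; 4 irreducibles of dimension 2, each with multiplicity 2; 8 irreducibles of dimension 3, each with multiplicity 3. Total dimension 8*1*1 + 4*2*2 + 8*3*3 = 96 = |G|.

Justification: General theorem: in the regular representation of a finite group G, each irreducible appears with multiplicity equal to its dimension. Check: dim(rho_reg) = sum d_i^2 = 1 + 1 + 1 + 1 + 1 + 1 + 1 + 1 + 4 + 4 + 4 + 4 + 9 + 9 + 9 + 9 + 9 + 9 + 9 + 9 = 96 = |G|.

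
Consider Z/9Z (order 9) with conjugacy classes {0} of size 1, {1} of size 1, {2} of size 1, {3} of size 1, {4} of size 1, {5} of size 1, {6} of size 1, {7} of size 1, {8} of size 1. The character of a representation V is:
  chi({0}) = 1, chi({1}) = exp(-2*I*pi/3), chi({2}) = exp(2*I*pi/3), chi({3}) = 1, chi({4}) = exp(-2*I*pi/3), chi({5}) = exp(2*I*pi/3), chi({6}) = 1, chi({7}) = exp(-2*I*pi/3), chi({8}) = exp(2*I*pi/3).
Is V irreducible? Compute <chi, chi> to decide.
Irreducible: <chi, chi> = 1.

Argument: <chi, chi> = (1/|G|) sum_C |C| * |chi(C)|^2 = (1/9)[1*|1|^2 + 1*|exp(-2*I*pi/3)|^2 + 1*|exp(2*I*pi/3)|^2 + 1*|1|^2 + 1*|exp(-2*I*pi/3)|^2 + 1*|exp(2*I*pi/3)|^2 + 1*|1|^2 + 1*|exp(-2*I*pi/3)|^2 + 1*|exp(2*I*pi/3)|^2]
  = (1/9)[(1) + (1) + (1) + (1) + (1) + (1) + (1) + (1) + (1)] = 9/9 = 1.
(Exp terms are combined using exp(i*s)*conj(exp(i*t)) = exp(i*(s-t)), and sums of them are collapsed using the identity that for every m > 1 the m distinct m-th roots of unity sum to 0, e.g. 1 + exp(2*I*pi/3) + exp(-2*I*pi/3) = 0.)
A character is irreducible iff <chi, chi> = 1, so this representation is irreducible.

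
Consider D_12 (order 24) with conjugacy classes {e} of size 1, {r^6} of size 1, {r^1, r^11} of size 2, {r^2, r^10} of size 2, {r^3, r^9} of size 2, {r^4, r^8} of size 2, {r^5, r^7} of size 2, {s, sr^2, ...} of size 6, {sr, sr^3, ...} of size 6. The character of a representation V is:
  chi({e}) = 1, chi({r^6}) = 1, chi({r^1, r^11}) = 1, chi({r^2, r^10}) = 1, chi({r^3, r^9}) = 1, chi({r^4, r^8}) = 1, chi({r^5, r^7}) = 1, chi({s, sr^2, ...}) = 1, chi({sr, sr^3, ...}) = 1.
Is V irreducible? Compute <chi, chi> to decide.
Irreducible: <chi, chi> = 1.

Derivation: <chi, chi> = (1/|G|) sum_C |C| * |chi(C)|^2 = (1/24)[1*|1|^2 + 1*|1|^2 + 2*|1|^2 + 2*|1|^2 + 2*|1|^2 + 2*|1|^2 + 2*|1|^2 + 6*|1|^2 + 6*|1|^2]
  = (1/24)[(1) + (1) + (2) + (2) + (2) + (2) + (2) + (6) + (6)] = 24/24 = 1.
A character is irreducible iff <chi, chi> = 1, so this representation is irreducible.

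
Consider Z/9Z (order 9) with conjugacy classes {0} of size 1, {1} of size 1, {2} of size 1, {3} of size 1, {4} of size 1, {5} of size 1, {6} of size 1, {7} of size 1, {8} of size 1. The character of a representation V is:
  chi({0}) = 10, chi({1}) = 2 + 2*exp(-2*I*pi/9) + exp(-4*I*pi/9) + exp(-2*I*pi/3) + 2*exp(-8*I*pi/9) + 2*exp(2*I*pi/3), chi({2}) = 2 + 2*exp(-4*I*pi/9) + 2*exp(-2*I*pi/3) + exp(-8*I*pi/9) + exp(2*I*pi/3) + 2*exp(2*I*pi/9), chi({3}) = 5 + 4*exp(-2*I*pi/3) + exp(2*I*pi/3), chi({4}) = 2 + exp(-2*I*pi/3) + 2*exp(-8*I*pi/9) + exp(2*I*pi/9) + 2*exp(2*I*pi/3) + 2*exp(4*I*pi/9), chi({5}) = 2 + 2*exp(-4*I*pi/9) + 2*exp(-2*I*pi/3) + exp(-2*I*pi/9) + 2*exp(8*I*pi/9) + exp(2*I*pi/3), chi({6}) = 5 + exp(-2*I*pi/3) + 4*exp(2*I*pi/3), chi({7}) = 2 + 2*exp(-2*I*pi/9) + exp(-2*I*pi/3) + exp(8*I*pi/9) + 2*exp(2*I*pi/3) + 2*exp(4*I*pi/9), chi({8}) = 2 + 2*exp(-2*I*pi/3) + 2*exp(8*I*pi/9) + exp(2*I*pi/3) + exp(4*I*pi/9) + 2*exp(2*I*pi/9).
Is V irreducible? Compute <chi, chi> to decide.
Not irreducible (reducible): <chi, chi> = 18 > 1.

Solution. <chi, chi> = (1/|G|) sum_C |C| * |chi(C)|^2 = (1/9)[1*|10|^2 + 1*|2 + 2*exp(-2*I*pi/9) + exp(-4*I*pi/9) + exp(-2*I*pi/3) + 2*exp(-8*I*pi/9) + 2*exp(2*I*pi/3)|^2 + 1*|2 + 2*exp(-4*I*pi/9) + 2*exp(-2*I*pi/3) + exp(-8*I*pi/9) + exp(2*I*pi/3) + 2*exp(2*I*pi/9)|^2 + 1*|5 + 4*exp(-2*I*pi/3) + exp(2*I*pi/3)|^2 + 1*|2 + exp(-2*I*pi/3) + 2*exp(-8*I*pi/9) + exp(2*I*pi/9) + 2*exp(2*I*pi/3) + 2*exp(4*I*pi/9)|^2 + 1*|2 + 2*exp(-4*I*pi/9) + 2*exp(-2*I*pi/3) + exp(-2*I*pi/9) + 2*exp(8*I*pi/9) + exp(2*I*pi/3)|^2 + 1*|5 + exp(-2*I*pi/3) + 4*exp(2*I*pi/3)|^2 + 1*|2 + 2*exp(-2*I*pi/9) + exp(-2*I*pi/3) + exp(8*I*pi/9) + 2*exp(2*I*pi/3) + 2*exp(4*I*pi/9)|^2 + 1*|2 + 2*exp(-2*I*pi/3) + 2*exp(8*I*pi/9) + exp(2*I*pi/3) + exp(4*I*pi/9) + 2*exp(2*I*pi/9)|^2]
  = (1/9)[(100) + (18 + 12*exp(-2*I*pi/3) + 10*exp(-4*I*pi/9) + 9*exp(-2*I*pi/9) + 10*exp(-8*I*pi/9) + 10*exp(8*I*pi/9) + 9*exp(2*I*pi/9) + 10*exp(4*I*pi/9) + 12*exp(2*I*pi/3)) + (18 + 12*exp(-2*I*pi/3) + 9*exp(-4*I*pi/9) + 10*exp(-2*I*pi/9) + 10*exp(-8*I*pi/9) + 10*exp(8*I*pi/9) + 10*exp(2*I*pi/9) + 9*exp(4*I*pi/9) + 12*exp(2*I*pi/3)) + (13) + (18 + 12*exp(-2*I*pi/3) + 10*exp(-4*I*pi/9) + 10*exp(-2*I*pi/9) + 9*exp(-8*I*pi/9) + 9*exp(8*I*pi/9) + 10*exp(2*I*pi/9) + 10*exp(4*I*pi/9) + 12*exp(2*I*pi/3)) + (18 + 12*exp(-2*I*pi/3) + 10*exp(-4*I*pi/9) + 10*exp(-2*I*pi/9) + 9*exp(-8*I*pi/9) + 9*exp(8*I*pi/9) + 10*exp(2*I*pi/9) + 10*exp(4*I*pi/9) + 12*exp(2*I*pi/3)) + (13) + (18 + 12*exp(-2*I*pi/3) + 9*exp(-4*I*pi/9) + 10*exp(-2*I*pi/9) + 10*exp(-8*I*pi/9) + 10*exp(8*I*pi/9) + 10*exp(2*I*pi/9) + 9*exp(4*I*pi/9) + 12*exp(2*I*pi/3)) + (18 + 12*exp(-2*I*pi/3) + 10*exp(-4*I*pi/9) + 9*exp(-2*I*pi/9) + 10*exp(-8*I*pi/9) + 10*exp(8*I*pi/9) + 9*exp(2*I*pi/9) + 10*exp(4*I*pi/9) + 12*exp(2*I*pi/3))] = 162/9 = 18.
(Exp terms are combined using exp(i*s)*conj(exp(i*t)) = exp(i*(s-t)), and sums of them are collapsed using the identity that for every m > 1 the m distinct m-th roots of unity sum to 0, e.g. 1 + exp(2*I*pi/3) + exp(-2*I*pi/3) = 0.)
A character is irreducible iff <chi, chi> = 1, so this representation is reducible.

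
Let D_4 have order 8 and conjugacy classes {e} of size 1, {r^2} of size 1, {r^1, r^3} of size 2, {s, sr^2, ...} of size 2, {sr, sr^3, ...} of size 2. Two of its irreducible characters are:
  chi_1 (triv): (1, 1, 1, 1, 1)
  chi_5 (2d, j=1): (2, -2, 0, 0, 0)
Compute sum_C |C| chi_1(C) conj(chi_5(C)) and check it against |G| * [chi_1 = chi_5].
Sum = 0; so <chi_1, chi_5> = 0 (distinct irreducibles are orthogonal).

Why: Compute term by term over conjugacy classes (|C| * chi_1(C) * conj(chi_5(C))):
  1*(1)*conj(2) + 1*(1)*conj(-2) + 2*(1)*conj(0) + 2*(1)*conj(0) + 2*(1)*conj(0)
  = (2) + (-2) + (0) + (0) + (0)
  = 0.
Dividing by |G| = 8 gives 0/8 = 0, matching the row-orthogonality relation <chi_1, chi_5> = [chi_1 = chi_5].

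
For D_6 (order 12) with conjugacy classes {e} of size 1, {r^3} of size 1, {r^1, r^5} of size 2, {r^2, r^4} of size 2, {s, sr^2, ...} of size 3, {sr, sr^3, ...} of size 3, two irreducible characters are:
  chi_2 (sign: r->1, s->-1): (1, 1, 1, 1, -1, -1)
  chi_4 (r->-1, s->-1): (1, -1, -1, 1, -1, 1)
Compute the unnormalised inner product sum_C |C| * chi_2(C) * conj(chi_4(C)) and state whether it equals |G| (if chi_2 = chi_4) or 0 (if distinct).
Sum = 0; so <chi_2, chi_4> = 0 (distinct irreducibles are orthogonal).

Proof sketch: Compute term by term over conjugacy classes (|C| * chi_2(C) * conj(chi_4(C))):
  1*(1)*conj(1) + 1*(1)*conj(-1) + 2*(1)*conj(-1) + 2*(1)*conj(1) + 3*(-1)*conj(-1) + 3*(-1)*conj(1)
  = (1) + (-1) + (-2) + (2) + (3) + (-3)
  = 0.
Dividing by |G| = 12 gives 0/12 = 0, matching the row-orthogonality relation <chi_2, chi_4> = [chi_2 = chi_4].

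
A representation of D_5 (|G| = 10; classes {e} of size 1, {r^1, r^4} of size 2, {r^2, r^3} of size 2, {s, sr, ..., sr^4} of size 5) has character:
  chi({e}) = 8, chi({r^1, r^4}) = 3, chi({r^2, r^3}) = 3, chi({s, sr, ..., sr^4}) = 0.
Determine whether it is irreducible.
Not irreducible (reducible): <chi, chi> = 10 > 1.

Reasoning: <chi, chi> = (1/|G|) sum_C |C| * |chi(C)|^2 = (1/10)[1*|8|^2 + 2*|3|^2 + 2*|3|^2 + 5*|0|^2]
  = (1/10)[(64) + (18) + (18) + (0)] = 100/10 = 10.
A character is irreducible iff <chi, chi> = 1, so this representation is reducible.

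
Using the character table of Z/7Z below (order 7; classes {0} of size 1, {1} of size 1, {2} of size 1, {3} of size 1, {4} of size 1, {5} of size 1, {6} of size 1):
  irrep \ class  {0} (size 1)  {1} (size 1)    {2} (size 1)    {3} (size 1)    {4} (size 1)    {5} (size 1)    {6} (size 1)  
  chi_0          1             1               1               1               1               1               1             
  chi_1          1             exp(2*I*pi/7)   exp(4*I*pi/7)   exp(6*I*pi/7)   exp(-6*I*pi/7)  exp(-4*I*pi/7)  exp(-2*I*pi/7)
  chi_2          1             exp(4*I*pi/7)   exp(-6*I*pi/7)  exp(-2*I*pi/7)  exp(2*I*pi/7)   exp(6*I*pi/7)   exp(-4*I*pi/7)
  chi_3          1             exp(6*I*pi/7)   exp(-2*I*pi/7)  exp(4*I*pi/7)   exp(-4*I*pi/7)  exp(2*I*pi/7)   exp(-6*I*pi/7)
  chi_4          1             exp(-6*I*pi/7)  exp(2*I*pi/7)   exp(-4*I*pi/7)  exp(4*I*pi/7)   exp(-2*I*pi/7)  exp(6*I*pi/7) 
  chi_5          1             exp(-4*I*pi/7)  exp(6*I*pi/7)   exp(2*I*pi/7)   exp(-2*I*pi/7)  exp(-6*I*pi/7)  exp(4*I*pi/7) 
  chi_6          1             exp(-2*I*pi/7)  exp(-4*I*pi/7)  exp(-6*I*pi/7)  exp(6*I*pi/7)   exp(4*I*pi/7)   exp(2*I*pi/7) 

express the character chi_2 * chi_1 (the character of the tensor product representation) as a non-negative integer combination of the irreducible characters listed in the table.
chi_2 tensor chi_1 = chi_3 (all other irreducibles have multiplicity 0).

Solution. The character of a tensor product is the pointwise product (chi_2 * chi_1)(C) = chi_2(C) * chi_1(C):
  {0}: (1)*(1), {1}: (exp(4*I*pi/7))*(exp(2*I*pi/7)), {2}: (exp(-6*I*pi/7))*(exp(4*I*pi/7)), {3}: (exp(-2*I*pi/7))*(exp(6*I*pi/7)), {4}: (exp(2*I*pi/7))*(exp(-6*I*pi/7)), {5}: (exp(6*I*pi/7))*(exp(-4*I*pi/7)), {6}: (exp(-4*I*pi/7))*(exp(-2*I*pi/7))
so (chi_2 * chi_1) takes values
  {0} -> 1, {1} -> exp(6*I*pi/7), {2} -> exp(-2*I*pi/7), {3} -> exp(4*I*pi/7), {4} -> exp(-4*I*pi/7), {5} -> exp(2*I*pi/7), {6} -> exp(-6*I*pi/7).
Now take the inner product of this character with each irreducible chi from the table, <chi_2*chi_1, chi> = (1/7) sum_C |C| (chi_2*chi_1)(C) conj(chi(C)):
  <chi_2*chi_1, chi_0> = (1/7)[1*(1)*conj(1) + 1*(exp(6*I*pi/7))*conj(1) + 1*(exp(-2*I*pi/7))*conj(1) + 1*(exp(4*I*pi/7))*conj(1) + 1*(exp(-4*I*pi/7))*conj(1) + 1*(exp(2*I*pi/7))*conj(1) + 1*(exp(-6*I*pi/7))*conj(1)]
      = (1/7)[(1) + (exp(6*I*pi/7)) + (exp(-2*I*pi/7)) + (exp(4*I*pi/7)) + (exp(-4*I*pi/7)) + (exp(2*I*pi/7)) + (exp(-6*I*pi/7))] = 0/7 = 0
  <chi_2*chi_1, chi_1> = (1/7)[1*(1)*conj(1) + 1*(exp(6*I*pi/7))*conj(exp(2*I*pi/7)) + 1*(exp(-2*I*pi/7))*conj(exp(4*I*pi/7)) + 1*(exp(4*I*pi/7))*conj(exp(6*I*pi/7)) + 1*(exp(-4*I*pi/7))*conj(exp(-6*I*pi/7)) + 1*(exp(2*I*pi/7))*conj(exp(-4*I*pi/7)) + 1*(exp(-6*I*pi/7))*conj(exp(-2*I*pi/7))]
      = (1/7)[(1) + (exp(4*I*pi/7)) + (exp(-6*I*pi/7)) + (exp(-2*I*pi/7)) + (exp(2*I*pi/7)) + (exp(6*I*pi/7)) + (exp(-4*I*pi/7))] = 0/7 = 0
  <chi_2*chi_1, chi_2> = (1/7)[1*(1)*conj(1) + 1*(exp(6*I*pi/7))*conj(exp(4*I*pi/7)) + 1*(exp(-2*I*pi/7))*conj(exp(-6*I*pi/7)) + 1*(exp(4*I*pi/7))*conj(exp(-2*I*pi/7)) + 1*(exp(-4*I*pi/7))*conj(exp(2*I*pi/7)) + 1*(exp(2*I*pi/7))*conj(exp(6*I*pi/7)) + 1*(exp(-6*I*pi/7))*conj(exp(-4*I*pi/7))]
      = (1/7)[(1) + (exp(2*I*pi/7)) + (exp(4*I*pi/7)) + (exp(6*I*pi/7)) + (exp(-6*I*pi/7)) + (exp(-4*I*pi/7)) + (exp(-2*I*pi/7))] = 0/7 = 0
  <chi_2*chi_1, chi_3> = (1/7)[1*(1)*conj(1) + 1*(exp(6*I*pi/7))*conj(exp(6*I*pi/7)) + 1*(exp(-2*I*pi/7))*conj(exp(-2*I*pi/7)) + 1*(exp(4*I*pi/7))*conj(exp(4*I*pi/7)) + 1*(exp(-4*I*pi/7))*conj(exp(-4*I*pi/7)) + 1*(exp(2*I*pi/7))*conj(exp(2*I*pi/7)) + 1*(exp(-6*I*pi/7))*conj(exp(-6*I*pi/7))]
      = (1/7)[(1) + (1) + (1) + (1) + (1) + (1) + (1)] = 7/7 = 1
  <chi_2*chi_1, chi_4> = (1/7)[1*(1)*conj(1) + 1*(exp(6*I*pi/7))*conj(exp(-6*I*pi/7)) + 1*(exp(-2*I*pi/7))*conj(exp(2*I*pi/7)) + 1*(exp(4*I*pi/7))*conj(exp(-4*I*pi/7)) + 1*(exp(-4*I*pi/7))*conj(exp(4*I*pi/7)) + 1*(exp(2*I*pi/7))*conj(exp(-2*I*pi/7)) + 1*(exp(-6*I*pi/7))*conj(exp(6*I*pi/7))]
      = (1/7)[(1) + (exp(-2*I*pi/7)) + (exp(-4*I*pi/7)) + (exp(-6*I*pi/7)) + (exp(6*I*pi/7)) + (exp(4*I*pi/7)) + (exp(2*I*pi/7))] = 0/7 = 0
  <chi_2*chi_1, chi_5> = (1/7)[1*(1)*conj(1) + 1*(exp(6*I*pi/7))*conj(exp(-4*I*pi/7)) + 1*(exp(-2*I*pi/7))*conj(exp(6*I*pi/7)) + 1*(exp(4*I*pi/7))*conj(exp(2*I*pi/7)) + 1*(exp(-4*I*pi/7))*conj(exp(-2*I*pi/7)) + 1*(exp(2*I*pi/7))*conj(exp(-6*I*pi/7)) + 1*(exp(-6*I*pi/7))*conj(exp(4*I*pi/7))]
      = (1/7)[(1) + (exp(-4*I*pi/7)) + (exp(6*I*pi/7)) + (exp(2*I*pi/7)) + (exp(-2*I*pi/7)) + (exp(-6*I*pi/7)) + (exp(4*I*pi/7))] = 0/7 = 0
  <chi_2*chi_1, chi_6> = (1/7)[1*(1)*conj(1) + 1*(exp(6*I*pi/7))*conj(exp(-2*I*pi/7)) + 1*(exp(-2*I*pi/7))*conj(exp(-4*I*pi/7)) + 1*(exp(4*I*pi/7))*conj(exp(-6*I*pi/7)) + 1*(exp(-4*I*pi/7))*conj(exp(6*I*pi/7)) + 1*(exp(2*I*pi/7))*conj(exp(4*I*pi/7)) + 1*(exp(-6*I*pi/7))*conj(exp(2*I*pi/7))]
      = (1/7)[(1) + (exp(-6*I*pi/7)) + (exp(2*I*pi/7)) + (exp(-4*I*pi/7)) + (exp(4*I*pi/7)) + (exp(-2*I*pi/7)) + (exp(6*I*pi/7))] = 0/7 = 0
(Exp terms are combined using exp(i*s)*conj(exp(i*t)) = exp(i*(s-t)), and sums of them are collapsed using the identity that for every m > 1 the m distinct m-th roots of unity sum to 0, e.g. 1 + exp(2*I*pi/3) + exp(-2*I*pi/3) = 0.)
Hence the multiplicities are chi_3: 1. Dimension check: dim(chi_2)*dim(chi_1) = 1*1 = 1 and sum (mult * dim) = 1*1 = 1.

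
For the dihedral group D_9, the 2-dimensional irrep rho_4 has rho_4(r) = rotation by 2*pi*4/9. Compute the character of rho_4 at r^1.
chi_{rho_4}(r^1) = 2*cos(2*pi*4*1/9) = -2*cos(pi/9)

Why: rho_4(r^1) is rotation by angle 2*pi*4*1/9, whose trace is 2*cos(2*pi*4*1/9) = -2*cos(pi/9).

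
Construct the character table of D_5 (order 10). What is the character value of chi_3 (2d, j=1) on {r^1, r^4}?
Conjugacy classes: {e} of size 1, {r^1, r^4} of size 2, {r^2, r^3} of size 2, {s, sr, ..., sr^4} of size 5.
Character table:
  irrep \ class              {e} (size 1)  {r^1, r^4} (size 2)  {r^2, r^3} (size 2)  {s, sr, ..., sr^4} (size 5)
  chi_1 (triv)               1             1                    1                    1                          
  chi_2 (sign: r->1, s->-1)  1             1                    1                    -1                         
  chi_3 (2d, j=1)            2             -1/2 + sqrt(5)/2     -sqrt(5)/2 - 1/2     0                          
  chi_4 (2d, j=2)            2             -sqrt(5)/2 - 1/2     -1/2 + sqrt(5)/2     0                          

Spot check: chi_3 (2d, j=1) on {r^1, r^4} = -1/2 + sqrt(5)/2.

Solution. D_5 has order 2*5 = 10 with 4 conjugacy classes, hence 4 irreducibles. Sum of squared dims 1 + 1 + 4 + 4 = 10 = |G|. Linear characters come from the abelianisation; the 2-dimensional irreps have character r^k -> 2*cos(2*pi*j*k/5), reflections -> 0.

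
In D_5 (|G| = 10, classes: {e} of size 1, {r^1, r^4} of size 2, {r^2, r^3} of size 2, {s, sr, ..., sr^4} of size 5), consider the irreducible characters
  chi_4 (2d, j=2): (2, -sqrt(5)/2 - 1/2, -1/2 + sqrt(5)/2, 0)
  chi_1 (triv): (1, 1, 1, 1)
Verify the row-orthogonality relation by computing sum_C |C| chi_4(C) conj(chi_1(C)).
Sum = 0; so <chi_4, chi_1> = 0 (distinct irreducibles are orthogonal).

Details: Compute term by term over conjugacy classes (|C| * chi_4(C) * conj(chi_1(C))):
  1*(2)*conj(1) + 2*(-sqrt(5)/2 - 1/2)*conj(1) + 2*(-1/2 + sqrt(5)/2)*conj(1) + 5*(0)*conj(1)
  = (2) + (-sqrt(5) - 1) + (-1 + sqrt(5)) + (0)
  = 0.
Dividing by |G| = 10 gives 0/10 = 0, matching the row-orthogonality relation <chi_4, chi_1> = [chi_4 = chi_1].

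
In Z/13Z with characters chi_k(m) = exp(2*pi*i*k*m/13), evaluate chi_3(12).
chi_3(12) = zeta_13^36 = exp(-6*I*pi/13)

Argument: chi_3(12) = zeta_13^(3*12) = zeta_13^36. Since zeta_13^13 = 1, this equals zeta_13^10 = exp(2*pi*i*10/13) = exp(-6*I*pi/13).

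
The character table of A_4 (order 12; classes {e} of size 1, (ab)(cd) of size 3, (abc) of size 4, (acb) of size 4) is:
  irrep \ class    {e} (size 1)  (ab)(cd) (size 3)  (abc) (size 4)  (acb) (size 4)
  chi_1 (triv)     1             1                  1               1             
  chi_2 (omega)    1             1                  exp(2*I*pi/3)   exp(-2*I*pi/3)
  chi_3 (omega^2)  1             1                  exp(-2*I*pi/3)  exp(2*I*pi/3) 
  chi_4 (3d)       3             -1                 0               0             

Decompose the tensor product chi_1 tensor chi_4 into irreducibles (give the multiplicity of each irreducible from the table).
chi_1 tensor chi_4 = chi_4 (all other irreducibles have multiplicity 0).

Derivation: The character of a tensor product is the pointwise product (chi_1 * chi_4)(C) = chi_1(C) * chi_4(C):
  {e}: (1)*(3), (ab)(cd): (1)*(-1), (abc): (1)*(0), (acb): (1)*(0)
so (chi_1 * chi_4) takes values
  {e} -> 3, (ab)(cd) -> -1, (abc) -> 0, (acb) -> 0.
Now take the inner product of this character with each irreducible chi from the table, <chi_1*chi_4, chi> = (1/12) sum_C |C| (chi_1*chi_4)(C) conj(chi(C)):
  <chi_1*chi_4, chi_1> = (1/12)[1*(3)*conj(1) + 3*(-1)*conj(1) + 4*(0)*conj(1) + 4*(0)*conj(1)]
      = (1/12)[(3) + (-3) + (0) + (0)] = 0/12 = 0
  <chi_1*chi_4, chi_2> = (1/12)[1*(3)*conj(1) + 3*(-1)*conj(1) + 4*(0)*conj(exp(2*I*pi/3)) + 4*(0)*conj(exp(-2*I*pi/3))]
      = (1/12)[(3) + (-3) + (0) + (0)] = 0/12 = 0
  <chi_1*chi_4, chi_3> = (1/12)[1*(3)*conj(1) + 3*(-1)*conj(1) + 4*(0)*conj(exp(-2*I*pi/3)) + 4*(0)*conj(exp(2*I*pi/3))]
      = (1/12)[(3) + (-3) + (0) + (0)] = 0/12 = 0
  <chi_1*chi_4, chi_4> = (1/12)[1*(3)*conj(3) + 3*(-1)*conj(-1) + 4*(0)*conj(0) + 4*(0)*conj(0)]
      = (1/12)[(9) + (3) + (0) + (0)] = 12/12 = 1
(Exp terms are combined using exp(i*s)*conj(exp(i*t)) = exp(i*(s-t)), and sums of them are collapsed using the identity that for every m > 1 the m distinct m-th roots of unity sum to 0, e.g. 1 + exp(2*I*pi/3) + exp(-2*I*pi/3) = 0.)
Hence the multiplicities are chi_4: 1. Dimension check: dim(chi_1)*dim(chi_4) = 1*3 = 3 and sum (mult * dim) = 1*3 = 3.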